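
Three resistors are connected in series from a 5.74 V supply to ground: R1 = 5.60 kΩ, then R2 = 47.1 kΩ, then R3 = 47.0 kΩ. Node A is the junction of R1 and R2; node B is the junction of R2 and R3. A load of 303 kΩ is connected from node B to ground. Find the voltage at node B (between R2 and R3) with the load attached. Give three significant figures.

At node B, R3 is in parallel with the load: R3‖R_L = 40.69 kΩ.
Below node A the resistance is R2 + (R3‖R_L) = 87.79 kΩ, so V_A = 5.74 × 87.79/93.39 = 5.396 V.
Then V_B = V_A × (R3‖R_L)/(R2 + R3‖R_L) = 5.396 × 40.69/87.79 = 2.50 V.

V ≈ 2.50 V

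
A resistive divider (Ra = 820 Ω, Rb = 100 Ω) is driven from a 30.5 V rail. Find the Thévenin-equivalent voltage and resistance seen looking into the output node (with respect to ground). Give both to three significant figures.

V_th is the open-circuit tap voltage: 30.5 × 100/(820 + 100) = 3.32 V.
With the supply zeroed, Ra and Rb appear in parallel from the tap: R_th = Ra‖Rb = (820 × 100)/920.0 = 89.1 Ω.

V_th = 3.32 V, R_th = 89.1 Ω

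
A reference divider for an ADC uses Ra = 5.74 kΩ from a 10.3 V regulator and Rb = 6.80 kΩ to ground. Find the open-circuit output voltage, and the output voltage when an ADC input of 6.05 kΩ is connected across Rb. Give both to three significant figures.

Open-circuit: V = 10.3 × 6.80/(5.74 + 6.80) = 5.59 V.
With the load, Rb becomes Rb‖R_L = 3.202 kΩ, so V = 10.3 × 3.202/8.942 = 3.69 V.

Unloaded: 5.59 V; loaded: 3.69 V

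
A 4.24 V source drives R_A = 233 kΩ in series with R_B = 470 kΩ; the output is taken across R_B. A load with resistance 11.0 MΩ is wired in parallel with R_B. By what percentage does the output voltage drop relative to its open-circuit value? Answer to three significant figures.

The divider's output (Thévenin) resistance is R_A‖R_B = 155.8 kΩ.
Fractional drop under load = R_th/(R_th + R_L) = 155.8 / (155.8 + 11000) = 0.01396.
So the output falls by 1.40 %.

1.40 %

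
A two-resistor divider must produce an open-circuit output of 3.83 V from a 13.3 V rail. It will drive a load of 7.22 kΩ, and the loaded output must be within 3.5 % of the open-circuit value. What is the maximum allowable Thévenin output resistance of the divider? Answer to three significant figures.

R_th ≤ 262 Ω

Loading drop = R_th/(R_th + R_L) ≤ 0.0350, so R_th ≤ R_L · ε/(1−ε) = 7.22 kΩ × 0.0350/0.9650 = 262 Ω.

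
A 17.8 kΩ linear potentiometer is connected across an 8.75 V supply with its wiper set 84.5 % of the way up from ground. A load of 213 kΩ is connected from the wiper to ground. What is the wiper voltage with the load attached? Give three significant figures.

V ≈ 7.31 V

The wiper splits the pot into (1−α)R = 2.759 kΩ above and αR = 15.04 kΩ below.
Lower section ‖ load = 14.05 kΩ.
V_wiper = 8.75 × 14.05/(2.759 + 14.05) = 7.31 V.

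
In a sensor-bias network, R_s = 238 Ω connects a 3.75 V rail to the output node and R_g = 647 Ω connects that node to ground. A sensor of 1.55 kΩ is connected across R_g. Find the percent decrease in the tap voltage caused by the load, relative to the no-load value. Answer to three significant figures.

The divider's output (Thévenin) resistance is R_s‖R_g = 174.0 Ω.
Fractional drop under load = R_th/(R_th + R_L) = 174.0 / (174.0 + 1550) = 0.1009.
So the output falls by 10.1 %.

10.1 %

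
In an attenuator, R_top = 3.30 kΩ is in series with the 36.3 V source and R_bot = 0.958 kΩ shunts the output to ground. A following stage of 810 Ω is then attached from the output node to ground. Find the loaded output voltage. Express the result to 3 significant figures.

V_out ≈ 4.26 V

The load sits in parallel with R_bot: R_bot‖R_L = (958 × 810) / (958 + 810) = 438.9 Ω.
V_out = 36.3 × 438.9 / (3300 + 438.9) = 36.3 × 438.9/3739 = 4.26 V.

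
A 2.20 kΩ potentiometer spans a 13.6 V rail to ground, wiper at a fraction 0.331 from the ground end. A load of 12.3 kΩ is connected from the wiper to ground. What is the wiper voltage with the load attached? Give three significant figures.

V ≈ 4.33 V

The wiper splits the pot into (1−α)R = 1472 Ω above and αR = 728.2 Ω below.
Lower section ‖ load = 687.5 Ω.
V_wiper = 13.6 × 687.5/(1472 + 687.5) = 4.33 V.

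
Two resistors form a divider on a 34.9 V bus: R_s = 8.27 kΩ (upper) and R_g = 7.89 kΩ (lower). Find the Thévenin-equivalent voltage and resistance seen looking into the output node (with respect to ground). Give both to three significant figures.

V_th = 17.0 V, R_th = 4.04 kΩ

V_th is the open-circuit tap voltage: 34.9 × 7.89/(8.27 + 7.89) = 17.0 V.
With the supply zeroed, R_s and R_g appear in parallel from the tap: R_th = R_s‖R_g = (8.27 × 7.89)/16.16 = 4.04 kΩ.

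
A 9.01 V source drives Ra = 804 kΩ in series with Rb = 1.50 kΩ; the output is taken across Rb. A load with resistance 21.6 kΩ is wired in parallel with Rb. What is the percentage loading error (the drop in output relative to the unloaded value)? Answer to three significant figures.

6.48 %

The divider's output (Thévenin) resistance is Ra‖Rb = 1.497 kΩ.
Fractional drop under load = R_th/(R_th + R_L) = 1.497 / (1.497 + 21.6) = 0.06482.
So the output falls by 6.48 %.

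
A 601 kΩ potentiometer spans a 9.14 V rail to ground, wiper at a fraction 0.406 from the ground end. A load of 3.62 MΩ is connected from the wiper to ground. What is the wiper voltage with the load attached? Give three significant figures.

V ≈ 3.57 V

The wiper splits the pot into (1−α)R = 357.0 kΩ above and αR = 244.0 kΩ below.
Lower section ‖ load = 228.6 kΩ.
V_wiper = 9.14 × 228.6/(357.0 + 228.6) = 3.57 V.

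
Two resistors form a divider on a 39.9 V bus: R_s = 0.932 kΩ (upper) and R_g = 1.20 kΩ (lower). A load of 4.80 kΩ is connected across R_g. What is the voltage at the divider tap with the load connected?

V_out ≈ 20.2 V

The load sits in parallel with R_g: R_g‖R_L = (1200 × 4800) / (1200 + 4800) = 960.0 Ω.
V_out = 39.9 × 960.0 / (932 + 960.0) = 39.9 × 960.0/1892 = 20.2 V.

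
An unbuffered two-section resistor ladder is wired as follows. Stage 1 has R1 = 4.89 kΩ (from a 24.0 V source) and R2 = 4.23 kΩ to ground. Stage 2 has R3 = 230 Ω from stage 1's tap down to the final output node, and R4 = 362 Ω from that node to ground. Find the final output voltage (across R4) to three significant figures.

V_out ≈ 1.41 V

Stage 2 presents R3+R4 = 592.0 Ω as a load on stage 1's tap.
Stage 1's lower leg becomes R2‖(R3+R4) = 519.3 Ω, so V_mid = 24.0 × 519.3/5409 = 2.304 V.
Stage 2 is itself unloaded: V_out = V_mid × R4/(R3+R4) = 2.304 × 362/592.0 = 1.41 V.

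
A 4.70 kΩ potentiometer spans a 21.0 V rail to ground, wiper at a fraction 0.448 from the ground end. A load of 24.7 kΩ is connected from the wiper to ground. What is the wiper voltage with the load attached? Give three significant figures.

The wiper splits the pot into (1−α)R = 2.594 kΩ above and αR = 2.106 kΩ below.
Lower section ‖ load = 1.940 kΩ.
V_wiper = 21.0 × 1.940/(2.594 + 1.940) = 8.99 V.

V ≈ 8.99 V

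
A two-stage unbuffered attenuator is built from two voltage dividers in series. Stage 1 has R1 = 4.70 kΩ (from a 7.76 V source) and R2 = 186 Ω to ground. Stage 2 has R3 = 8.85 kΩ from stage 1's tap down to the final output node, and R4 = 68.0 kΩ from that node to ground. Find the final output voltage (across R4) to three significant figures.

V_out ≈ 0.261 V

Stage 2 presents R3+R4 = 76850 Ω as a load on stage 1's tap.
Stage 1's lower leg becomes R2‖(R3+R4) = 185.6 Ω, so V_mid = 7.76 × 185.6/4886 = 0.2947 V.
Stage 2 is itself unloaded: V_out = V_mid × R4/(R3+R4) = 0.2947 × 68000/76850 = 0.261 V.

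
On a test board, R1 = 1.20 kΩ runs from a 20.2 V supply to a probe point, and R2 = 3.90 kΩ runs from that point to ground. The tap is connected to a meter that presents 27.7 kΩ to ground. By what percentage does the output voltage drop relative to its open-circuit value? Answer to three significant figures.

3.21 %

The divider's output (Thévenin) resistance is R1‖R2 = 0.9176 kΩ.
Fractional drop under load = R_th/(R_th + R_L) = 0.9176 / (0.9176 + 27.7) = 0.03207.
So the output falls by 3.21 %.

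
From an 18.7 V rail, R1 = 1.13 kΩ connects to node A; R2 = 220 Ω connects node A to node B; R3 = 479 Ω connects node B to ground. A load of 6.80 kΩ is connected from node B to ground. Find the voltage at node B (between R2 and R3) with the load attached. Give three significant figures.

V ≈ 4.66 V

At node B, R3 is in parallel with the load: R3‖R_L = 447.5 Ω.
Below node A the resistance is R2 + (R3‖R_L) = 667.5 Ω, so V_A = 18.7 × 667.5/1797 = 6.944 V.
Then V_B = V_A × (R3‖R_L)/(R2 + R3‖R_L) = 6.944 × 447.5/667.5 = 4.66 V.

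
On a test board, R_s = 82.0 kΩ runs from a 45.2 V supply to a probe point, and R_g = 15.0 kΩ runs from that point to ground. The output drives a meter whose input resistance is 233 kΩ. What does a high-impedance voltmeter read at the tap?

The load sits in parallel with R_g: R_g‖R_L = (15.0 × 233) / (15.0 + 233) = 14.09 kΩ.
V_out = 45.2 × 14.09 / (82.0 + 14.09) = 45.2 × 14.09/96.09 = 6.63 V.

V_out ≈ 6.63 V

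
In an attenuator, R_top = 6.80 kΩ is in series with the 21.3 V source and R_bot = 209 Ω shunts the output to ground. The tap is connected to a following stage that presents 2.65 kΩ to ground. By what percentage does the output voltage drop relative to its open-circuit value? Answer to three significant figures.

7.11 %

The divider's output (Thévenin) resistance is R_top‖R_bot = 202.8 Ω.
Fractional drop under load = R_th/(R_th + R_L) = 202.8 / (202.8 + 2650) = 0.07108.
So the output falls by 7.11 %.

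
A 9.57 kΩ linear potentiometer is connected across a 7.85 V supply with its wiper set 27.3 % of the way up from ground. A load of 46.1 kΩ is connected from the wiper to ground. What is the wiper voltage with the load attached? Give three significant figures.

The wiper splits the pot into (1−α)R = 6.957 kΩ above and αR = 2.613 kΩ below.
Lower section ‖ load = 2.472 kΩ.
V_wiper = 7.85 × 2.472/(6.957 + 2.472) = 2.06 V.

V ≈ 2.06 V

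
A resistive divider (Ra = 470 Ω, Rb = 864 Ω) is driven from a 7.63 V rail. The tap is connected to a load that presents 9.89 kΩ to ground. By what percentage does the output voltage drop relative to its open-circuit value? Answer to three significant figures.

The divider's output (Thévenin) resistance is Ra‖Rb = 304.4 Ω.
Fractional drop under load = R_th/(R_th + R_L) = 304.4 / (304.4 + 9890) = 0.02986.
So the output falls by 2.99 %.

2.99 %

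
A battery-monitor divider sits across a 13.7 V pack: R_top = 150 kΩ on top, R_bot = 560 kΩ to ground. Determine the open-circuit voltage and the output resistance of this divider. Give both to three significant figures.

V_th is the open-circuit tap voltage: 13.7 × 560/(150 + 560) = 10.8 V.
With the supply zeroed, R_top and R_bot appear in parallel from the tap: R_th = R_top‖R_bot = (150 × 560)/710.0 = 118 kΩ.

V_th = 10.8 V, R_th = 118 kΩ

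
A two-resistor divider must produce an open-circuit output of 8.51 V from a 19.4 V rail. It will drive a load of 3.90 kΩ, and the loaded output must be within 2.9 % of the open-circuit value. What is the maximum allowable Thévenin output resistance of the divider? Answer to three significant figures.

R_th ≤ 116 Ω

Loading drop = R_th/(R_th + R_L) ≤ 0.0290, so R_th ≤ R_L · ε/(1−ε) = 3.90 kΩ × 0.0290/0.9710 = 116 Ω.
(Any R1, R2 with R2/(R1+R2) = 0.439 and R1‖R2 ≤ 116 Ω will meet the spec.)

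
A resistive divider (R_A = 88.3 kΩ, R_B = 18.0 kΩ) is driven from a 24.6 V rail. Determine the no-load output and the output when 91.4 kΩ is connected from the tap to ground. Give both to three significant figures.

Open-circuit: V = 24.6 × 18.0/(88.3 + 18.0) = 4.17 V.
With the load, R_B becomes R_B‖R_L = 15.04 kΩ, so V = 24.6 × 15.04/103.3 = 3.58 V.

Unloaded: 4.17 V; loaded: 3.58 V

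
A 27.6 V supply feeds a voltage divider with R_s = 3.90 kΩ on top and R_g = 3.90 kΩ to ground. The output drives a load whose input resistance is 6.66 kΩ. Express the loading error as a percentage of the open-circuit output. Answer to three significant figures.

22.6 %

The divider's output (Thévenin) resistance is R_s‖R_g = 1.950 kΩ.
Fractional drop under load = R_th/(R_th + R_L) = 1.950 / (1.950 + 6.66) = 0.2265.
So the output falls by 22.6 %.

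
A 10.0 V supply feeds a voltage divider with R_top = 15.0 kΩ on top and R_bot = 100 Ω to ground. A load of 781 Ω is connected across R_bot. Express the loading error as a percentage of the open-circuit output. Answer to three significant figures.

The divider's output (Thévenin) resistance is R_top‖R_bot = 99.34 Ω.
Fractional drop under load = R_th/(R_th + R_L) = 99.34 / (99.34 + 781) = 0.1128.
So the output falls by 11.3 %.

11.3 %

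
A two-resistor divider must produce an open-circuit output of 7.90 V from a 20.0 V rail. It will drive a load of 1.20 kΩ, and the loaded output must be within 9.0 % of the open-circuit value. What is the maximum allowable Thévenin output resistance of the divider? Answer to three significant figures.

Loading drop = R_th/(R_th + R_L) ≤ 0.0900, so R_th ≤ R_L · ε/(1−ε) = 1.20 kΩ × 0.0900/0.9100 = 119 Ω.

R_th ≤ 119 Ω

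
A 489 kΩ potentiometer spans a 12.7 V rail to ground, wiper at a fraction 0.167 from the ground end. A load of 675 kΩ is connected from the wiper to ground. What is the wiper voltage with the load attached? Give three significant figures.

The wiper splits the pot into (1−α)R = 407.3 kΩ above and αR = 81.66 kΩ below.
Lower section ‖ load = 72.85 kΩ.
V_wiper = 12.7 × 72.85/(407.3 + 72.85) = 1.93 V.

V ≈ 1.93 V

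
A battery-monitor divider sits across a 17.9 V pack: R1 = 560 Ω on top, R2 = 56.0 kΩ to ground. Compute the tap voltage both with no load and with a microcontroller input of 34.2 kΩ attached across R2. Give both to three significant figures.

Unloaded: 17.7 V; loaded: 17.4 V

Open-circuit: V = 17.9 × 56000/(560 + 56000) = 17.7 V.
With the load, R2 becomes R2‖R_L = 21230 Ω, so V = 17.9 × 21230/21790 = 17.4 V.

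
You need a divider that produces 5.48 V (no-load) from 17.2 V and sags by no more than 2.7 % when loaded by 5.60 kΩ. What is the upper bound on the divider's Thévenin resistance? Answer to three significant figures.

Loading drop = R_th/(R_th + R_L) ≤ 0.0270, so R_th ≤ R_L · ε/(1−ε) = 5.60 kΩ × 0.0270/0.9730 = 155 Ω.

R_th ≤ 155 Ω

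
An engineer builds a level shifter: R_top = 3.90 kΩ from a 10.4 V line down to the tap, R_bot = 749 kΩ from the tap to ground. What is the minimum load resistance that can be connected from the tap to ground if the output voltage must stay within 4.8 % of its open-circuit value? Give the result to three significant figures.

Output resistance R_th = R_top‖R_bot = (3.90 × 749)/752.9 = 3.880 kΩ.
The fractional drop is R_th/(R_th + R_L); requiring this ≤ 0.0480 gives R_L ≥ R_th(1/0.0480 − 1) = 3.880 × 19.83 = 76.9 kΩ.

R_L(min) ≈ 76.9 kΩ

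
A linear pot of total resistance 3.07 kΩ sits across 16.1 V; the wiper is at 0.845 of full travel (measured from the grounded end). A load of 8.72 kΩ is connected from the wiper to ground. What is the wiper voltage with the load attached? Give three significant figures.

V ≈ 13.0 V

The wiper splits the pot into (1−α)R = 475.9 Ω above and αR = 2594 Ω below.
Lower section ‖ load = 1999 Ω.
V_wiper = 16.1 × 1999/(475.9 + 1999) = 13.0 V.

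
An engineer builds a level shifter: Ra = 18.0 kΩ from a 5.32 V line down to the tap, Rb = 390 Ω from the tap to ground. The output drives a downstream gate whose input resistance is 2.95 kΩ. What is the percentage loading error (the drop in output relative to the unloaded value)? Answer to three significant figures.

Unloaded V = 5.32 × 390/18390 = 0.11282 V.
Loaded: Rb‖R_L = 344.5 Ω, giving V = 5.32 × 344.5/18340 = 0.099896 V.
Drop = (0.11282 − 0.099896) / 0.11282 = 11.5 %.

11.5 %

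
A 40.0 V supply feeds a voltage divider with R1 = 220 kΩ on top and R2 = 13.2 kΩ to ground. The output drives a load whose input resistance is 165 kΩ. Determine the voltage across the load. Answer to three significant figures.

V_out ≈ 2.11 V

The load sits in parallel with R2: R2‖R_L = (13.2 × 165) / (13.2 + 165) = 12.22 kΩ.
V_out = 40.0 × 12.22 / (220 + 12.22) = 40.0 × 12.22/232.2 = 2.11 V.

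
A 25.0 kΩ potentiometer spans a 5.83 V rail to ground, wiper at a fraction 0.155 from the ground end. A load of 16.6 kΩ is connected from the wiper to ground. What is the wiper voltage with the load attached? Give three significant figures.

V ≈ 0.755 V

The wiper splits the pot into (1−α)R = 21.12 kΩ above and αR = 3.875 kΩ below.
Lower section ‖ load = 3.142 kΩ.
V_wiper = 5.83 × 3.142/(21.12 + 3.142) = 0.755 V.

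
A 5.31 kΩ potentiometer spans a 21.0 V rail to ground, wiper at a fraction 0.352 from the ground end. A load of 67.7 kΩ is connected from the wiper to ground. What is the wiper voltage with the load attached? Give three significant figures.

The wiper splits the pot into (1−α)R = 3.441 kΩ above and αR = 1.869 kΩ below.
Lower section ‖ load = 1.819 kΩ.
V_wiper = 21.0 × 1.819/(3.441 + 1.819) = 7.26 V.

V ≈ 7.26 V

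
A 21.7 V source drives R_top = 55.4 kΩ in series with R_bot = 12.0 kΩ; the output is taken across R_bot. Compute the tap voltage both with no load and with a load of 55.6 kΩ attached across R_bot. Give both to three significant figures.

Open-circuit: V = 21.7 × 12.0/(55.4 + 12.0) = 3.86 V.
With the load, R_bot becomes R_bot‖R_L = 9.870 kΩ, so V = 21.7 × 9.870/65.27 = 3.28 V.

Unloaded: 3.86 V; loaded: 3.28 V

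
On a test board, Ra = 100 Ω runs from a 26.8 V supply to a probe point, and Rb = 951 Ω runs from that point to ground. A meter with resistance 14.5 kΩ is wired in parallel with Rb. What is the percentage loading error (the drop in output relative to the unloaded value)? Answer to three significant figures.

0.620 %

The divider's output (Thévenin) resistance is Ra‖Rb = 90.49 Ω.
Fractional drop under load = R_th/(R_th + R_L) = 90.49 / (90.49 + 14500) = 0.006202.
So the output falls by 0.620 %.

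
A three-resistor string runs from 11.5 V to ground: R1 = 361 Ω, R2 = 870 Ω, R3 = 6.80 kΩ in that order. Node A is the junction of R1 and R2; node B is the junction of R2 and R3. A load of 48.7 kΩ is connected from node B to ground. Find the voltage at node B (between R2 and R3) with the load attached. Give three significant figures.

At node B, R3 is in parallel with the load: R3‖R_L = 5967 Ω.
Below node A the resistance is R2 + (R3‖R_L) = 6837 Ω, so V_A = 11.5 × 6837/7198 = 10.92 V.
Then V_B = V_A × (R3‖R_L)/(R2 + R3‖R_L) = 10.92 × 5967/6837 = 9.53 V.

V ≈ 9.53 V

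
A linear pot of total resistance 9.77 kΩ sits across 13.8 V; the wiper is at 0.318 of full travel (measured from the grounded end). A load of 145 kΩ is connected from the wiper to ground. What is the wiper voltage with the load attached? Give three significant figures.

V ≈ 4.33 V

The wiper splits the pot into (1−α)R = 6.663 kΩ above and αR = 3.107 kΩ below.
Lower section ‖ load = 3.042 kΩ.
V_wiper = 13.8 × 3.042/(6.663 + 3.042) = 4.33 V.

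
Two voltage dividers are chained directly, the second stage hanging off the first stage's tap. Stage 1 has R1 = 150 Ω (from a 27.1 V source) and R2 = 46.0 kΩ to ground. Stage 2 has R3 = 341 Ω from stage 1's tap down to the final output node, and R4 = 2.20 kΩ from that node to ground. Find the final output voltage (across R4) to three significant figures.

Stage 2 presents R3+R4 = 2541 Ω as a load on stage 1's tap.
Stage 1's lower leg becomes R2‖(R3+R4) = 2408 Ω, so V_mid = 27.1 × 2408/2558 = 25.51 V.
Stage 2 is itself unloaded: V_out = V_mid × R4/(R3+R4) = 25.51 × 2200/2541 = 22.1 V.

V_out ≈ 22.1 V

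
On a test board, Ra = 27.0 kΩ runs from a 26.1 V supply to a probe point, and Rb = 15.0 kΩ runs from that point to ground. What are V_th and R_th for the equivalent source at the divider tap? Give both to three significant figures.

V_th = 9.32 V, R_th = 9.64 kΩ

V_th is the open-circuit tap voltage: 26.1 × 15.0/(27.0 + 15.0) = 9.32 V.
With the supply zeroed, Ra and Rb appear in parallel from the tap: R_th = Ra‖Rb = (27.0 × 15.0)/42.00 = 9.64 kΩ.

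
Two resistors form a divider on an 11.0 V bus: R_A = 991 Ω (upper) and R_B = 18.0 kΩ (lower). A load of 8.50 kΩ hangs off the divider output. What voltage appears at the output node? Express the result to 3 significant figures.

The load sits in parallel with R_B: R_B‖R_L = (18000 × 8500) / (18000 + 8500) = 5774 Ω.
V_out = 11.0 × 5774 / (991 + 5774) = 11.0 × 5774/6765 = 9.39 V.

V_out ≈ 9.39 V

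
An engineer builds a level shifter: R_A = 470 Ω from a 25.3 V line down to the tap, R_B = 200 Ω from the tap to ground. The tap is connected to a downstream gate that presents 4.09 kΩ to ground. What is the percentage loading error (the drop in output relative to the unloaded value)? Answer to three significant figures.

The divider's output (Thévenin) resistance is R_A‖R_B = 140.3 Ω.
Fractional drop under load = R_th/(R_th + R_L) = 140.3 / (140.3 + 4090) = 0.03317.
So the output falls by 3.32 %.

3.32 %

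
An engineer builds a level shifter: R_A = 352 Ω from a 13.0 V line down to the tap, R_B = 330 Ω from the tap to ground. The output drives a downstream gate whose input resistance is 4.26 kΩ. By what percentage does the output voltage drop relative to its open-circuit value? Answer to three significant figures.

The divider's output (Thévenin) resistance is R_A‖R_B = 170.3 Ω.
Fractional drop under load = R_th/(R_th + R_L) = 170.3 / (170.3 + 4260) = 0.03844.
So the output falls by 3.84 %.

3.84 %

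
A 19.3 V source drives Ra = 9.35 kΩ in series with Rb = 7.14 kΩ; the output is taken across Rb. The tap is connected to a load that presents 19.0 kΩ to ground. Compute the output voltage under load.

The load sits in parallel with Rb: Rb‖R_L = (7.14 × 19.0) / (7.14 + 19.0) = 5.190 kΩ.
V_out = 19.3 × 5.190 / (9.35 + 5.190) = 19.3 × 5.190/14.54 = 6.89 V.

V_out ≈ 6.89 V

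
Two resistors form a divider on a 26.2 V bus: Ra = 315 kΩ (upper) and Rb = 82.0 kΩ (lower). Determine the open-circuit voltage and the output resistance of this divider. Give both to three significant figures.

V_th is the open-circuit tap voltage: 26.2 × 82.0/(315 + 82.0) = 5.41 V.
With the supply zeroed, Ra and Rb appear in parallel from the tap: R_th = Ra‖Rb = (315 × 82.0)/397.0 = 65.1 kΩ.

V_th = 5.41 V, R_th = 65.1 kΩ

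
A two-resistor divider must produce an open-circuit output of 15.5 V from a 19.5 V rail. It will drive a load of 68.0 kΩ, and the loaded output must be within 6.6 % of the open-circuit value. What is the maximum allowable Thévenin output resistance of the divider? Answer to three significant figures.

Loading drop = R_th/(R_th + R_L) ≤ 0.0660, so R_th ≤ R_L · ε/(1−ε) = 68.0 kΩ × 0.0660/0.9340 = 4.81 kΩ.

R_th ≤ 4.81 kΩ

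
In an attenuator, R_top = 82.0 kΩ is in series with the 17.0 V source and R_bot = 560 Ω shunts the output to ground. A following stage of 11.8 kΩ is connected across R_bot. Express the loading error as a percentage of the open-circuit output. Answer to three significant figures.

4.50 %

The divider's output (Thévenin) resistance is R_top‖R_bot = 556.2 Ω.
Fractional drop under load = R_th/(R_th + R_L) = 556.2 / (556.2 + 11800) = 0.04501.
So the output falls by 4.50 %.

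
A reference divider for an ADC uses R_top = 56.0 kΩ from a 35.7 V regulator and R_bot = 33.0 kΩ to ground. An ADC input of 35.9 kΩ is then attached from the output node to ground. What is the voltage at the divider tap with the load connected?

V_out ≈ 8.39 V

The load sits in parallel with R_bot: R_bot‖R_L = (33.0 × 35.9) / (33.0 + 35.9) = 17.19 kΩ.
V_out = 35.7 × 17.19 / (56.0 + 17.19) = 35.7 × 17.19/73.19 = 8.39 V.
(Unloaded it would have been 13.2 V.)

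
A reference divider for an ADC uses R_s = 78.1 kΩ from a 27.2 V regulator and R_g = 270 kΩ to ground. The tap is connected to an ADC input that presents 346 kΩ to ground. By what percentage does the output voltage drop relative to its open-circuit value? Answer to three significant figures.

The divider's output (Thévenin) resistance is R_s‖R_g = 60.58 kΩ.
Fractional drop under load = R_th/(R_th + R_L) = 60.58 / (60.58 + 346) = 0.1490.
So the output falls by 14.9 %.

14.9 %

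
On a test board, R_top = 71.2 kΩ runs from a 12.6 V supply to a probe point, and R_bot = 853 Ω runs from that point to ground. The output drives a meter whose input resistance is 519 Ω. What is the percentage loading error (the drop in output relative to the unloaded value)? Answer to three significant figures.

Unloaded V = 12.6 × 853/72050 = 0.1492 V.
Loaded: R_bot‖R_L = 322.7 Ω, giving V = 12.6 × 322.7/71520 = 0.05684 V.
Drop = (0.1492 − 0.05684) / 0.1492 = 61.9 %.

61.9 %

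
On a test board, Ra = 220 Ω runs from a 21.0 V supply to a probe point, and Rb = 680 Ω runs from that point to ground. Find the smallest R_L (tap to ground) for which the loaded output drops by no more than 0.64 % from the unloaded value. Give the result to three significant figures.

Output resistance R_th = Ra‖Rb = (220 × 680)/900.0 = 166.2 Ω.
The fractional drop is R_th/(R_th + R_L); requiring this ≤ 0.00640 gives R_L ≥ R_th(1/0.00640 − 1) = 166.2 × 155.2 = 25.8 kΩ.

R_L(min) ≈ 25.8 kΩ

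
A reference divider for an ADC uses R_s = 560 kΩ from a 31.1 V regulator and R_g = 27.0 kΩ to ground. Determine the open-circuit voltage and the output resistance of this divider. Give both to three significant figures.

V_th = 1.43 V, R_th = 25.8 kΩ

V_th is the open-circuit tap voltage: 31.1 × 27.0/(560 + 27.0) = 1.43 V.
With the supply zeroed, R_s and R_g appear in parallel from the tap: R_th = R_s‖R_g = (560 × 27.0)/587.0 = 25.8 kΩ.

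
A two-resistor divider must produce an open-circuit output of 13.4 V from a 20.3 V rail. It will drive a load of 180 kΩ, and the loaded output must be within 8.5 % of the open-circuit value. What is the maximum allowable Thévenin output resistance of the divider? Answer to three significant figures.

R_th ≤ 16.7 kΩ

Loading drop = R_th/(R_th + R_L) ≤ 0.0850, so R_th ≤ R_L · ε/(1−ε) = 180 kΩ × 0.0850/0.9150 = 16.7 kΩ.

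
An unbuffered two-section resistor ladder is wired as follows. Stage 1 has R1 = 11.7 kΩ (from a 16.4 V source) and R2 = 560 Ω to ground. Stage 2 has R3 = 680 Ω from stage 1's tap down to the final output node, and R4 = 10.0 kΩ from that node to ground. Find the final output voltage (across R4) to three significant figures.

V_out ≈ 0.668 V

Stage 2 presents R3+R4 = 10680 Ω as a load on stage 1's tap.
Stage 1's lower leg becomes R2‖(R3+R4) = 532.1 Ω, so V_mid = 16.4 × 532.1/12230 = 0.7134 V.
Stage 2 is itself unloaded: V_out = V_mid × R4/(R3+R4) = 0.7134 × 10000/10680 = 0.668 V.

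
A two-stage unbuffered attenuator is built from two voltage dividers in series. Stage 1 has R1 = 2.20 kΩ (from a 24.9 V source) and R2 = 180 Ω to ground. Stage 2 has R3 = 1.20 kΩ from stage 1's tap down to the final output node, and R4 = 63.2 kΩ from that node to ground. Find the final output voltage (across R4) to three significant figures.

V_out ≈ 1.84 V

Stage 2 presents R3+R4 = 64400 Ω as a load on stage 1's tap.
Stage 1's lower leg becomes R2‖(R3+R4) = 179.5 Ω, so V_mid = 24.9 × 179.5/2379 = 1.878 V.
Stage 2 is itself unloaded: V_out = V_mid × R4/(R3+R4) = 1.878 × 63200/64400 = 1.84 V.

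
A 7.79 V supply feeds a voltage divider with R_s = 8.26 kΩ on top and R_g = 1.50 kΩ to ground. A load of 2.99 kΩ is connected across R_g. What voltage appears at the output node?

V_out ≈ 0.840 V

The load sits in parallel with R_g: R_g‖R_L = (1.50 × 2.99) / (1.50 + 2.99) = 0.9989 kΩ.
V_out = 7.79 × 0.9989 / (8.26 + 0.9989) = 7.79 × 0.9989/9.259 = 0.840 V.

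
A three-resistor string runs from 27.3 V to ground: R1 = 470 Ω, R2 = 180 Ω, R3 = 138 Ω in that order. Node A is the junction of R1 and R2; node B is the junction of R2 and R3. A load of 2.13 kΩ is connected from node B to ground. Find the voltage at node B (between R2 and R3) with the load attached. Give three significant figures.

V ≈ 4.54 V

At node B, R3 is in parallel with the load: R3‖R_L = 129.6 Ω.
Below node A the resistance is R2 + (R3‖R_L) = 309.6 Ω, so V_A = 27.3 × 309.6/779.6 = 10.84 V.
Then V_B = V_A × (R3‖R_L)/(R2 + R3‖R_L) = 10.84 × 129.6/309.6 = 4.54 V.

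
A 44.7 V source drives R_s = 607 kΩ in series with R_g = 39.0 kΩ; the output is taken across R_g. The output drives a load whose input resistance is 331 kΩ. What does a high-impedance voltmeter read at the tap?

V_out ≈ 2.43 V

The load sits in parallel with R_g: R_g‖R_L = (39.0 × 331) / (39.0 + 331) = 34.89 kΩ.
V_out = 44.7 × 34.89 / (607 + 34.89) = 44.7 × 34.89/641.9 = 2.43 V.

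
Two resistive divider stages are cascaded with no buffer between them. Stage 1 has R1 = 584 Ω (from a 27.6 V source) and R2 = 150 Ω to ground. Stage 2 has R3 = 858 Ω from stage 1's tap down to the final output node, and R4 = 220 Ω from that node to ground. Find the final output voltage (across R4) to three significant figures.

V_out ≈ 1.04 V

Stage 2 presents R3+R4 = 1078 Ω as a load on stage 1's tap.
Stage 1's lower leg becomes R2‖(R3+R4) = 131.7 Ω, so V_mid = 27.6 × 131.7/715.7 = 5.078 V.
Stage 2 is itself unloaded: V_out = V_mid × R4/(R3+R4) = 5.078 × 220/1078 = 1.04 V.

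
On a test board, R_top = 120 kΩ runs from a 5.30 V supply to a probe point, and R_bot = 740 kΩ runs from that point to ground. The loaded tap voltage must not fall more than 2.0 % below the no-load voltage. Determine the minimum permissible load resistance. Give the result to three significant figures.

Output resistance R_th = R_top‖R_bot = (120 × 740)/860.0 = 103.3 kΩ.
The fractional drop is R_th/(R_th + R_L); requiring this ≤ 0.0200 gives R_L ≥ R_th(1/0.0200 − 1) = 103.3 × 49.00 = 5.06 MΩ.

R_L(min) ≈ 5.06 MΩ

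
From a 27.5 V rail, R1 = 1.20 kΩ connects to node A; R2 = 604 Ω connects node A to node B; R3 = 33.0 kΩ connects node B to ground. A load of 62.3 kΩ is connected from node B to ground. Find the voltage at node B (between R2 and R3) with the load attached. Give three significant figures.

At node B, R3 is in parallel with the load: R3‖R_L = 21570 Ω.
Below node A the resistance is R2 + (R3‖R_L) = 22180 Ω, so V_A = 27.5 × 22180/23380 = 26.09 V.
Then V_B = V_A × (R3‖R_L)/(R2 + R3‖R_L) = 26.09 × 21570/22180 = 25.4 V.

V ≈ 25.4 V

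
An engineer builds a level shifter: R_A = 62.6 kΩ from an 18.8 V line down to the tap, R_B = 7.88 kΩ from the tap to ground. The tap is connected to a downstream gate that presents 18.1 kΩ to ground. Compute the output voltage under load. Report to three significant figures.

The load sits in parallel with R_B: R_B‖R_L = (7.88 × 18.1) / (7.88 + 18.1) = 5.490 kΩ.
V_out = 18.8 × 5.490 / (62.6 + 5.490) = 18.8 × 5.490/68.09 = 1.52 V.

V_out ≈ 1.52 V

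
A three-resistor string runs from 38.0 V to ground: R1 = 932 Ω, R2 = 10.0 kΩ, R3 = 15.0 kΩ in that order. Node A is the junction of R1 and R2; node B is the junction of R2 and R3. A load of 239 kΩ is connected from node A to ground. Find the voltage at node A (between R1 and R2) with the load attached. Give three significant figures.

Below node A the series string R2+R3 = 25000 Ω sits in parallel with the 239000 Ω load: 22630 Ω.
V_A = 38.0 × 22630/(932 + 22630) = 36.5 V.

V ≈ 36.5 V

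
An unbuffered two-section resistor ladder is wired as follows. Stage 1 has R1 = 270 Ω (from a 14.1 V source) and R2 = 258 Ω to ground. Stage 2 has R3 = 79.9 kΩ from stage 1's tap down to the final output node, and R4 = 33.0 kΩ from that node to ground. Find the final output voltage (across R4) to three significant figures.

Stage 2 presents R3+R4 = 112900 Ω as a load on stage 1's tap.
Stage 1's lower leg becomes R2‖(R3+R4) = 257.4 Ω, so V_mid = 14.1 × 257.4/527.4 = 6.882 V.
Stage 2 is itself unloaded: V_out = V_mid × R4/(R3+R4) = 6.882 × 33000/112900 = 2.01 V.

V_out ≈ 2.01 V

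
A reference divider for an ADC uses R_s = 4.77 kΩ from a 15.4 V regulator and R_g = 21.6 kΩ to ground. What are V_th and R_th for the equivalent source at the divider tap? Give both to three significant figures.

V_th is the open-circuit tap voltage: 15.4 × 21.6/(4.77 + 21.6) = 12.6 V.
With the supply zeroed, R_s and R_g appear in parallel from the tap: R_th = R_s‖R_g = (4.77 × 21.6)/26.37 = 3.91 kΩ.

V_th = 12.6 V, R_th = 3.91 kΩ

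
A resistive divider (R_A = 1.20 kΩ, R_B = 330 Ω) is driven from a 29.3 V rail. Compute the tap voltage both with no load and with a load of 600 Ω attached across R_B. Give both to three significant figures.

Unloaded: 6.32 V; loaded: 4.42 V

Open-circuit: V = 29.3 × 330/(1200 + 330) = 6.32 V.
With the load, R_B becomes R_B‖R_L = 212.9 Ω, so V = 29.3 × 212.9/1413 = 4.42 V.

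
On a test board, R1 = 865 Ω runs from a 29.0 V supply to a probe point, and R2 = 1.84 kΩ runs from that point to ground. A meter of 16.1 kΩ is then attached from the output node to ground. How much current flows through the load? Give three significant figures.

R2‖R_L = 1651 Ω; V_out = 29.0 × 1651/2516 = 19.03 V.
I_L = V_out / R_L = 19.03 / 16.1 kΩ = 1.18 mA.

I_L ≈ 1.18 mA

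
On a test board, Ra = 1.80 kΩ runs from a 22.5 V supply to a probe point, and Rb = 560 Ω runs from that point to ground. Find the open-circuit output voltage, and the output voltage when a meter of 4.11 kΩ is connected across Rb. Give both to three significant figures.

Open-circuit: V = 22.5 × 560/(1800 + 560) = 5.34 V.
With the load, Rb becomes Rb‖R_L = 492.8 Ω, so V = 22.5 × 492.8/2293 = 4.84 V.

Unloaded: 5.34 V; loaded: 4.84 V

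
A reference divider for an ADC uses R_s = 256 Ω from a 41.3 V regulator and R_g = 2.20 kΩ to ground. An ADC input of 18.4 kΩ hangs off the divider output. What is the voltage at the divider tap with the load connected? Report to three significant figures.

The load sits in parallel with R_g: R_g‖R_L = (2200 × 18400) / (2200 + 18400) = 1965 Ω.
V_out = 41.3 × 1965 / (256 + 1965) = 41.3 × 1965/2221 = 36.5 V.

V_out ≈ 36.5 V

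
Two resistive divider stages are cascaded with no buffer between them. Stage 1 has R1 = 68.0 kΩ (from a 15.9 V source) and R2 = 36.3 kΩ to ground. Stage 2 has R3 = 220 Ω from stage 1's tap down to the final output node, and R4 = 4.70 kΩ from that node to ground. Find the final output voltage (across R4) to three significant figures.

Stage 2 presents R3+R4 = 4920 Ω as a load on stage 1's tap.
Stage 1's lower leg becomes R2‖(R3+R4) = 4333 Ω, so V_mid = 15.9 × 4333/72330 = 0.9524 V.
Stage 2 is itself unloaded: V_out = V_mid × R4/(R3+R4) = 0.9524 × 4700/4920 = 0.910 V.

V_out ≈ 0.910 V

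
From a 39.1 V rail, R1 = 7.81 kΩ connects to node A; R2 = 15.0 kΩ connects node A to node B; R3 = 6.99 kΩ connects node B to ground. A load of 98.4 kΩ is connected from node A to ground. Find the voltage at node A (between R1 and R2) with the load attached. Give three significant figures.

V ≈ 27.3 V

Below node A the series string R2+R3 = 21.99 kΩ sits in parallel with the 98.4 kΩ load: 17.97 kΩ.
V_A = 39.1 × 17.97/(7.81 + 17.97) = 27.3 V.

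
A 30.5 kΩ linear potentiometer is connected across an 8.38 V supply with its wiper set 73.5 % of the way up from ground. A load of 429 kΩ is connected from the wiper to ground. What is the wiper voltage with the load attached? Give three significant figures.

V ≈ 6.08 V

The wiper splits the pot into (1−α)R = 8.082 kΩ above and αR = 22.42 kΩ below.
Lower section ‖ load = 21.30 kΩ.
V_wiper = 8.38 × 21.30/(8.082 + 21.30) = 6.08 V.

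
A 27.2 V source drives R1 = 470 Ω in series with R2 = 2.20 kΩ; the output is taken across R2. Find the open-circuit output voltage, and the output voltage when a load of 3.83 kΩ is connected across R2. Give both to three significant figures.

Unloaded: 22.4 V; loaded: 20.4 V

Open-circuit: V = 27.2 × 2200/(470 + 2200) = 22.4 V.
With the load, R2 becomes R2‖R_L = 1397 Ω, so V = 27.2 × 1397/1867 = 20.4 V.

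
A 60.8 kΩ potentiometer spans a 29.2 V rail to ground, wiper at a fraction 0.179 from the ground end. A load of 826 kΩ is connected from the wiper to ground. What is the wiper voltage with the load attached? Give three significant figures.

The wiper splits the pot into (1−α)R = 49.92 kΩ above and αR = 10.88 kΩ below.
Lower section ‖ load = 10.74 kΩ.
V_wiper = 29.2 × 10.74/(49.92 + 10.74) = 5.17 V.

V ≈ 5.17 V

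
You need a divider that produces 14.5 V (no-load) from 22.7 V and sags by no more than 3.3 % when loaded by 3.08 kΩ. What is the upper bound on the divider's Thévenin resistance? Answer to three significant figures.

R_th ≤ 105 Ω

Loading drop = R_th/(R_th + R_L) ≤ 0.0330, so R_th ≤ R_L · ε/(1−ε) = 3.08 kΩ × 0.0330/0.9670 = 105 Ω.
(Any R1, R2 with R2/(R1+R2) = 0.639 and R1‖R2 ≤ 105 Ω will meet the spec.)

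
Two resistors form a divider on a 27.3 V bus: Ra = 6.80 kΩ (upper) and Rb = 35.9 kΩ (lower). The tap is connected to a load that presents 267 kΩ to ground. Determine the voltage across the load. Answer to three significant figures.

V_out ≈ 22.5 V

The load sits in parallel with Rb: Rb‖R_L = (35.9 × 267) / (35.9 + 267) = 31.65 kΩ.
V_out = 27.3 × 31.65 / (6.80 + 31.65) = 27.3 × 31.65/38.45 = 22.5 V.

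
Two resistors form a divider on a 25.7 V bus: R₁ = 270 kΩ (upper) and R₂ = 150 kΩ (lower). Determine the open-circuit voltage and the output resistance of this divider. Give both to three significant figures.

V_th = 9.18 V, R_th = 96.4 kΩ

V_th is the open-circuit tap voltage: 25.7 × 150/(270 + 150) = 9.18 V.
With the supply zeroed, R₁ and R₂ appear in parallel from the tap: R_th = R₁‖R₂ = (270 × 150)/420.0 = 96.4 kΩ.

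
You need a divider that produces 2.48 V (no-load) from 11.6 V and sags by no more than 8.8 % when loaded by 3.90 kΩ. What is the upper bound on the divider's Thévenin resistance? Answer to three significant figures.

R_th ≤ 376 Ω

Loading drop = R_th/(R_th + R_L) ≤ 0.0880, so R_th ≤ R_L · ε/(1−ε) = 3.90 kΩ × 0.0880/0.9120 = 376 Ω.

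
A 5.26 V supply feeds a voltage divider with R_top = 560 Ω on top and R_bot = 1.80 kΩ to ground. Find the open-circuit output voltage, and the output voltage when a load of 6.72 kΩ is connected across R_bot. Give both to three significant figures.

Open-circuit: V = 5.26 × 1800/(560 + 1800) = 4.01 V.
With the load, R_bot becomes R_bot‖R_L = 1420 Ω, so V = 5.26 × 1420/1980 = 3.77 V.

Unloaded: 4.01 V; loaded: 3.77 V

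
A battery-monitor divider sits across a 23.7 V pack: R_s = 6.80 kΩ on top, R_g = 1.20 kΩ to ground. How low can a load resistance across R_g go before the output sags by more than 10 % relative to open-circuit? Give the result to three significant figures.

Output resistance R_th = R_s‖R_g = (6.80 × 1.20)/8.000 = 1.020 kΩ.
The fractional drop is R_th/(R_th + R_L); requiring this ≤ 0.100 gives R_L ≥ R_th(1/0.100 − 1) = 1.020 × 9.000 = 9.18 kΩ.

R_L(min) ≈ 9.18 kΩ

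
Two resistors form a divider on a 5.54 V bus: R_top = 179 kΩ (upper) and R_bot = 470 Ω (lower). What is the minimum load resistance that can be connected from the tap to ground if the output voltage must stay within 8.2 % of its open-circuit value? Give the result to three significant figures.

R_L(min) ≈ 5.25 kΩ

Output resistance R_th = R_top‖R_bot = (179000 × 470)/179500 = 468.8 Ω.
The fractional drop is R_th/(R_th + R_L); requiring this ≤ 0.0820 gives R_L ≥ R_th(1/0.0820 − 1) = 468.8 × 11.20 = 5.25 kΩ.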